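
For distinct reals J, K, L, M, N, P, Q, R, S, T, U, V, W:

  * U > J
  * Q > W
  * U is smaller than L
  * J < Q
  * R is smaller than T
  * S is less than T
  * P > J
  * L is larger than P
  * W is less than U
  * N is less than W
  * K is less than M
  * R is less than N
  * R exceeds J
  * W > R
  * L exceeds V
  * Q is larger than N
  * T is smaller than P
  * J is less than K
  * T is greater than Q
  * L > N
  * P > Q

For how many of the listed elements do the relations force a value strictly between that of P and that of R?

4

The relations place R below P. An element lies strictly between them when it is forced above R and also forced below P.
Above R: {N, W, Q, T, U, L}. Below P: {J, N, W, S, Q, T}.
Intersection: {N, W, Q, T} — 4.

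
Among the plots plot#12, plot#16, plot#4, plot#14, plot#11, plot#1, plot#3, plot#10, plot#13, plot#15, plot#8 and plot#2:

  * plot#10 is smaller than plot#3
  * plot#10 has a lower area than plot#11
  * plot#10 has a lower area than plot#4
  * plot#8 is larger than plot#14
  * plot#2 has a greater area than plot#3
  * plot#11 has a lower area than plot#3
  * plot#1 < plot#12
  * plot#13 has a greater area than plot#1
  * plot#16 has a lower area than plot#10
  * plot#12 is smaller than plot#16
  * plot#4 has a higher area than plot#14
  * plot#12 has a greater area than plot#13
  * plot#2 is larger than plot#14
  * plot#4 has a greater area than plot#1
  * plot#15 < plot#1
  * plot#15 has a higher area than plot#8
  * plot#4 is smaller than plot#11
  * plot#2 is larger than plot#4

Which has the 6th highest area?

The consecutive relations fix a unique order: plot#14 < plot#8 < plot#15 < plot#1 < plot#13 < plot#12 < plot#16 < plot#10 < plot#4 < plot#11 < plot#3 < plot#2.
The 6th largest is plot#16.

plot#16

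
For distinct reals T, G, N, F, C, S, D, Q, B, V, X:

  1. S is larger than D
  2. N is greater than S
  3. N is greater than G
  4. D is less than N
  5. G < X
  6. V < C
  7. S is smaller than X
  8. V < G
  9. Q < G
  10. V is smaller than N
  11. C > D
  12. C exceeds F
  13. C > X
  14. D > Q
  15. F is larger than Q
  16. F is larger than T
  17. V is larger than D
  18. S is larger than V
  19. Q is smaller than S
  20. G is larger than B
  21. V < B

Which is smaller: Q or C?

Q

Link the given pairs in sequence: Q < D; D < V; V < B; B < G; G < X; X < C.
Chaining these gives Q < D < V < B < G < X < C.
So Q < C; Q is the smaller of the two.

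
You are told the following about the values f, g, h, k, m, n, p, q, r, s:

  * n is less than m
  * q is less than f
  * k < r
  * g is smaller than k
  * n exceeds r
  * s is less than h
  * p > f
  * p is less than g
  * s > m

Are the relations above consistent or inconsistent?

consistent

Every relation is compatible with q < f < p < g < k < r < n < m < s < h; the set is consistent.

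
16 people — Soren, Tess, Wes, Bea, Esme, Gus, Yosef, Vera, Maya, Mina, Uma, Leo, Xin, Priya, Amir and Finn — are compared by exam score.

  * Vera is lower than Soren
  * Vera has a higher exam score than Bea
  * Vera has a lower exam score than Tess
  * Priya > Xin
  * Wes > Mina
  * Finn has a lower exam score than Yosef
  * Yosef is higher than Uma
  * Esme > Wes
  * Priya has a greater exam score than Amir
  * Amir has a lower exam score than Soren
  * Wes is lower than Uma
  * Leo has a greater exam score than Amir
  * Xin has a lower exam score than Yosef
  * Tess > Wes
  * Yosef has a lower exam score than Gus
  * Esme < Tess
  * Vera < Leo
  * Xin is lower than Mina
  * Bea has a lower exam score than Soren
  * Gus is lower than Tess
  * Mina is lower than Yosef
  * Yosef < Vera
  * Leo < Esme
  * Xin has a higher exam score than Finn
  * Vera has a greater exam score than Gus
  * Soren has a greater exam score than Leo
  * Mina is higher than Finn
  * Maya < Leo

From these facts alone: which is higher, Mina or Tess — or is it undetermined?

The relevant relations are Mina < Wes; Wes < Uma; Uma < Yosef; Yosef < Gus; Gus < Vera; Vera < Leo; Leo < Esme; Esme < Tess.
Together: Mina < Wes < Uma < Yosef < Gus < Vera < Leo < Esme < Tess.
So Tess is higher.

Tess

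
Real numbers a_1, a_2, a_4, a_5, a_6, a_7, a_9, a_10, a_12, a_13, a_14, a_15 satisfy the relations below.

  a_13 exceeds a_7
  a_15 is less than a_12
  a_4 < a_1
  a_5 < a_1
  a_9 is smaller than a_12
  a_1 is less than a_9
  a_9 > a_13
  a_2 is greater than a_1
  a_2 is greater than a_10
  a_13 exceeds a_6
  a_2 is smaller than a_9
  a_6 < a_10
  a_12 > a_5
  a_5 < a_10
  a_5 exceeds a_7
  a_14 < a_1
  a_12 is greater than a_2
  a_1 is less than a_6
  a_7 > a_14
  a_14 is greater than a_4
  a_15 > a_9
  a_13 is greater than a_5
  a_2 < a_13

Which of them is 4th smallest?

The consecutive relations fix a unique order: a_4 < a_14 < a_7 < a_5 < a_1 < a_6 < a_10 < a_2 < a_13 < a_9 < a_15 < a_12.
The 4th smallest is a_5.

a_5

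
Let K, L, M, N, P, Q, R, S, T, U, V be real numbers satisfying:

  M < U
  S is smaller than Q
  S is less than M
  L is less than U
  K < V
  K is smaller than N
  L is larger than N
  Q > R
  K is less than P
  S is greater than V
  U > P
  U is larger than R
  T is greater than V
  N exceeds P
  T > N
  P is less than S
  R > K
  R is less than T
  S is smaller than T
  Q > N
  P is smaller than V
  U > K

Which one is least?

K

Chaining upward from K: directly above it, P, R, N, V, U; then S, T, Q, L; then M.
That covers every other element, and nothing is given below K, so K is the least.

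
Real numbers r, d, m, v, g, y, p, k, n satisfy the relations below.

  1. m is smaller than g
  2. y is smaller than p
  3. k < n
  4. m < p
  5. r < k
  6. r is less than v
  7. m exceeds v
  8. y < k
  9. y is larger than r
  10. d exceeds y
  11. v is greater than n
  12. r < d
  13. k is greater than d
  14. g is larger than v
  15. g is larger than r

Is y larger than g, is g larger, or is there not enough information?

g

y < d and d < k give y < k.
With k < n: y < d < k < n.
With n < v: y < d < k < n < v.
Then v < m extends the chain to m.
Then m < g extends the chain to g.
So g is larger.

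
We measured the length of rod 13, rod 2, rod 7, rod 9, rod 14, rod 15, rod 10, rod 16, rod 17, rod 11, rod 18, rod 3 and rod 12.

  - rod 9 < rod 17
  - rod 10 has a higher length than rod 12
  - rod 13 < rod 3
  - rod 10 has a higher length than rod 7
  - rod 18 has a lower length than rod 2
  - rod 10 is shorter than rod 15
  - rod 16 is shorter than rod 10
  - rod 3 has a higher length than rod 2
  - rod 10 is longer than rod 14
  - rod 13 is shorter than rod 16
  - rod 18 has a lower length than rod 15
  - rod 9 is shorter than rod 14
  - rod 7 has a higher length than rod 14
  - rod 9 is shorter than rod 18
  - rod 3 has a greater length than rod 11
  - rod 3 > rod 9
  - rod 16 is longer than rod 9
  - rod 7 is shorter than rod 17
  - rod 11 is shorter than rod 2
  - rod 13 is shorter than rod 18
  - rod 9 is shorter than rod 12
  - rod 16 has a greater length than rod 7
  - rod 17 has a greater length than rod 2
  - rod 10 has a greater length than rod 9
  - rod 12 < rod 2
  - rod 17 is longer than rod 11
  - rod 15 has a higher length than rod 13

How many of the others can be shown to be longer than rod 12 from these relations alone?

Directly above rod 12: rod 2, rod 10.
One step further: rod 17, rod 3, rod 15 (5 so far).
Nothing else is reachable above rod 12; 5 in all.

5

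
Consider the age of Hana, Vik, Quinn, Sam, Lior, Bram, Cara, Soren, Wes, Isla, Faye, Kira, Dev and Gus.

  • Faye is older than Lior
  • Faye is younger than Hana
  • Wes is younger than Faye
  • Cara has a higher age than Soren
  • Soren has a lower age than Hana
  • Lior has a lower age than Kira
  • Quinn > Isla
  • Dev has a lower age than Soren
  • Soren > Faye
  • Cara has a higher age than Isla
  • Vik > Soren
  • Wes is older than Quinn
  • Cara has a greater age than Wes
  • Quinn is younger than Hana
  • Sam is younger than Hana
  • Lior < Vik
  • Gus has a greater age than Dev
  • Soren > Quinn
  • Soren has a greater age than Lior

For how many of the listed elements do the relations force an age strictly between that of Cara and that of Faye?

The relations place Faye below Cara. An element lies strictly between them when it is forced above Faye and also forced below Cara.
Above Faye: {Soren, Vik, Hana}. Below Cara: {Dev, Isla, Quinn, Lior, Wes, Soren}.
Intersection: {Soren} — 1.

1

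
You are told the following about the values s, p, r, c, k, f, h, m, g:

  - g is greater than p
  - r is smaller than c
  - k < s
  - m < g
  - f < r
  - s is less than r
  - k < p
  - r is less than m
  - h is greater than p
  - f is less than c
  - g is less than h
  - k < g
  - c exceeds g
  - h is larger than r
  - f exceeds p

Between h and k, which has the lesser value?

k

The relevant relations are k < p; p < f; f < r; r < m; m < g; g < h.
Chaining these gives k < p < f < r < m < g < h.
So k < h; k is the smaller of the two.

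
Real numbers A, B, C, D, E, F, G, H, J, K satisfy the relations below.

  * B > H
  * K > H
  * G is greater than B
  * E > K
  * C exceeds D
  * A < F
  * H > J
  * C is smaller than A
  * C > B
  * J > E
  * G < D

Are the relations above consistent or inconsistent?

We have H < K stated directly, yet also K < E < J < H by chaining the others — so K < H. Contradiction.

inconsistent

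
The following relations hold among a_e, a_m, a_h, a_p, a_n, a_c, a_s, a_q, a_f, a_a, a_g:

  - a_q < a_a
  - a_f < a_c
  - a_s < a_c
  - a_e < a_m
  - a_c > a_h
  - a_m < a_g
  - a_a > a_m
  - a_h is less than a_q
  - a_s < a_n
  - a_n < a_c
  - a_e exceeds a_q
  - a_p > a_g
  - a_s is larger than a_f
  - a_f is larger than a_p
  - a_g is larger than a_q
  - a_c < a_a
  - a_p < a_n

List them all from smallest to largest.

a_h < a_q < a_e < a_m < a_g < a_p < a_f < a_s < a_n < a_c < a_a

The consecutive links are each given: a_h < a_q; a_q < a_e; a_e < a_m; a_m < a_g; a_g < a_p; a_p < a_f; a_f < a_s; a_s < a_n; a_n < a_c; a_c < a_a.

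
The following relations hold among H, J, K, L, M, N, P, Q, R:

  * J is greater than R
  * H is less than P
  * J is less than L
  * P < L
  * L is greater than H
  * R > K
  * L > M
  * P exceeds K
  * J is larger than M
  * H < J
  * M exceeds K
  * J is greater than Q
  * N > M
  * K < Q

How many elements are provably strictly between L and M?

The relations place M below L. An element lies strictly between them when it is forced above M and also forced below L.
Above M: {N, J}. Below L: {H, K, Q, R, P, J}.
Intersection: {J} — 1.

1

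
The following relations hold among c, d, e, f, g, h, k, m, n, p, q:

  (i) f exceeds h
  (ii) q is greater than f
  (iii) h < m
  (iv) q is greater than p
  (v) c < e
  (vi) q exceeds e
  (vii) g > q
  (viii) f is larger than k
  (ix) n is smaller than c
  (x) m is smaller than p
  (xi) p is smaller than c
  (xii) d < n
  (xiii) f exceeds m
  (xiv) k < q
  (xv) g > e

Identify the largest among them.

k is not greatest since k < q; h is not greatest since h < m; m is not greatest since m < p; d is not greatest since d < n; p is not greatest since p < q; f is not greatest since f < q; n is not greatest since n < c; c is not greatest since c < e; e is not greatest since e < g; q is not greatest since q < g.
Only g has nothing above it, so g is the largest.

g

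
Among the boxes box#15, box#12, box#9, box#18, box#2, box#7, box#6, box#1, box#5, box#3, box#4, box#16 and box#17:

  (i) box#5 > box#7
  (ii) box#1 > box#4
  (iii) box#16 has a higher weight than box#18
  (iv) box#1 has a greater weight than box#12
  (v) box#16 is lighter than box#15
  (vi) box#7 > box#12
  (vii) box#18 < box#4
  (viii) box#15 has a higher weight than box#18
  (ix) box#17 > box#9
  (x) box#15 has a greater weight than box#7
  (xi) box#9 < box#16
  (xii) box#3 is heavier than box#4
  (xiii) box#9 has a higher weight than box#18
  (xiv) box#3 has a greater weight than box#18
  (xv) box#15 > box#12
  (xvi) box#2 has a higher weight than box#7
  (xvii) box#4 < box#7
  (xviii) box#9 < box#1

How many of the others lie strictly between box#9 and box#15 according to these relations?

The relations place box#9 below box#15. An element lies strictly between them when it is forced above box#9 and also forced below box#15.
Above box#9: {box#1, box#16, box#17}. Below box#15: {box#18, box#12, box#4, box#16, box#7}.
Intersection: {box#16} — 1.

1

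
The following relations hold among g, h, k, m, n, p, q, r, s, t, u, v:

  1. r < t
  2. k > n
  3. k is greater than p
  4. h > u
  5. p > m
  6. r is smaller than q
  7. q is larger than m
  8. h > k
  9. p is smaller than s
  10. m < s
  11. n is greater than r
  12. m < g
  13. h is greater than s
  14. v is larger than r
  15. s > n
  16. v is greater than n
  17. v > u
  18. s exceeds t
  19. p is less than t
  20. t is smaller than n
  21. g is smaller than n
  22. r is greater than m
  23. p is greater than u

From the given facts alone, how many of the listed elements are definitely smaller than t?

4

The elements the relations force below t are m, u, p, r — no chain reaches any other.
That is 4.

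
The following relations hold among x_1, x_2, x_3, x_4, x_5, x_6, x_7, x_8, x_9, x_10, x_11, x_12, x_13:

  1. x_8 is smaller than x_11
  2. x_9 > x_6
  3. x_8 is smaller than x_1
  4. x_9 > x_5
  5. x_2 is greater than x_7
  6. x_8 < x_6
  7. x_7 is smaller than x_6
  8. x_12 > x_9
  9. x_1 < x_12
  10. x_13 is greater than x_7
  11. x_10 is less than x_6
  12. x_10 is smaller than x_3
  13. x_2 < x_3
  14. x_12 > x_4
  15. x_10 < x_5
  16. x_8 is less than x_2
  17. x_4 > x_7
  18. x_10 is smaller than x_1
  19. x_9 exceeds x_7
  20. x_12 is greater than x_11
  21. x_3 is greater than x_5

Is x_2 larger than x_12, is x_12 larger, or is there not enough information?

Following every chain through x_2: above x_2 we get x_3; below x_2 we get x_8, x_7.
x_12 is not reached, and no chain runs the other way from x_12 to x_2.
So the given relations leave the order of x_2 and x_12 undetermined.

undetermined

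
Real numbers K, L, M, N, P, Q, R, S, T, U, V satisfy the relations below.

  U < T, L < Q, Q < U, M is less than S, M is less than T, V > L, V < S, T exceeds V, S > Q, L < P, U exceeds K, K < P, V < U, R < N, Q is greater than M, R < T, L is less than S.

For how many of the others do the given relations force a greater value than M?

Directly above M: Q, S, T.
One step further: U (4 so far).
Nothing else is reachable above M; 4 in all.

4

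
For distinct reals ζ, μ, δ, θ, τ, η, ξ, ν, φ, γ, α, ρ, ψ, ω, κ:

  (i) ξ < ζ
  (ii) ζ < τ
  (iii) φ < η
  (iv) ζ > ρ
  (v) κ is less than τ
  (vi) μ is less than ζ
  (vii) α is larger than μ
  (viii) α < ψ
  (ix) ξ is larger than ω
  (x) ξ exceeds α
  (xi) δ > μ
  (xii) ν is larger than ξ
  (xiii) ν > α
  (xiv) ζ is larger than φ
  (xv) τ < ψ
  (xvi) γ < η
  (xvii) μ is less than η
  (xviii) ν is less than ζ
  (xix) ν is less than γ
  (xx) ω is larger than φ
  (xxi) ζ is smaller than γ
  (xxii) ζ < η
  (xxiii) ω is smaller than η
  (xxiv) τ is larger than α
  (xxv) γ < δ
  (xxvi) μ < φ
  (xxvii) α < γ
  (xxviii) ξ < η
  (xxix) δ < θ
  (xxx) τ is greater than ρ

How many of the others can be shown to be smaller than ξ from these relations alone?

Directly below ξ: α, ω.
One step further: μ, φ (4 so far).
Nothing else is reachable below ξ; 4 in all.

4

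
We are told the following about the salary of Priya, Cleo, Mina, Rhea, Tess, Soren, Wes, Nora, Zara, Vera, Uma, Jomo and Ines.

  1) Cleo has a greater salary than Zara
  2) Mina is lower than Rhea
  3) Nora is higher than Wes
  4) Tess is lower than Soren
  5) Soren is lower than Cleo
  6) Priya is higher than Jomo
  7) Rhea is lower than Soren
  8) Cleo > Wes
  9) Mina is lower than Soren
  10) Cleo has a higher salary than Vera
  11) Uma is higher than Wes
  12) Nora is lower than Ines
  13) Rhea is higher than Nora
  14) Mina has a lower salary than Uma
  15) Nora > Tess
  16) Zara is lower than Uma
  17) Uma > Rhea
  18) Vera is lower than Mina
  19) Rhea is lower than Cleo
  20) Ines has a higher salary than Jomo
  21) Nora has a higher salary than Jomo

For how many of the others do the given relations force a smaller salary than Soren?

Directly below Soren: Tess, Mina, Rhea.
One step further: Vera, Nora (5 so far).
One step further: Jomo, Wes (7 so far).
Nothing else is reachable below Soren; 7 in all.

7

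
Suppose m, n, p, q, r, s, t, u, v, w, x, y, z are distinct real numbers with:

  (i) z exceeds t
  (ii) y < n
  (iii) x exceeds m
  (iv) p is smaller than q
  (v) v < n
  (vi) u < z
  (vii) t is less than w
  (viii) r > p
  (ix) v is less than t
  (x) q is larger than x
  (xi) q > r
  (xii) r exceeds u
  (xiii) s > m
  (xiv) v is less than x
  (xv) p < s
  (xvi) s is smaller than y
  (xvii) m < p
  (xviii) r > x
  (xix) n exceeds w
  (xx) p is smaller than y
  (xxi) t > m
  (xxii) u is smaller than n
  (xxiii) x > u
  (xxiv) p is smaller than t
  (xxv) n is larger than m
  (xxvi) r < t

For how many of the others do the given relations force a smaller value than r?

5

Directly below r: p, u, x.
One step further: v, m (5 so far).
Nothing else is reachable below r; 5 in all.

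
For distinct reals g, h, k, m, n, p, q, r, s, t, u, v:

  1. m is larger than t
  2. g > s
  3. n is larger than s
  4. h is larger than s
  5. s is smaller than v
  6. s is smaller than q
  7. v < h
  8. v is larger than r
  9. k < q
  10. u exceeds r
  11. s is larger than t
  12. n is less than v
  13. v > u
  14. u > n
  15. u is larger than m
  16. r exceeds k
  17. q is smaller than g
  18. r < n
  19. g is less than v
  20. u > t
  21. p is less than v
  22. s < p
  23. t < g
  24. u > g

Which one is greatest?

h

t is not greatest since t < u; m is not greatest since m < u; k is not greatest since k < r; s is not greatest since s < q; q is not greatest since q < g; r is not greatest since r < v; n is not greatest since n < u; g is not greatest since g < v; u is not greatest since u < v; p is not greatest since p < v; v is not greatest since v < h.
Only h has nothing above it, so h is the greatest.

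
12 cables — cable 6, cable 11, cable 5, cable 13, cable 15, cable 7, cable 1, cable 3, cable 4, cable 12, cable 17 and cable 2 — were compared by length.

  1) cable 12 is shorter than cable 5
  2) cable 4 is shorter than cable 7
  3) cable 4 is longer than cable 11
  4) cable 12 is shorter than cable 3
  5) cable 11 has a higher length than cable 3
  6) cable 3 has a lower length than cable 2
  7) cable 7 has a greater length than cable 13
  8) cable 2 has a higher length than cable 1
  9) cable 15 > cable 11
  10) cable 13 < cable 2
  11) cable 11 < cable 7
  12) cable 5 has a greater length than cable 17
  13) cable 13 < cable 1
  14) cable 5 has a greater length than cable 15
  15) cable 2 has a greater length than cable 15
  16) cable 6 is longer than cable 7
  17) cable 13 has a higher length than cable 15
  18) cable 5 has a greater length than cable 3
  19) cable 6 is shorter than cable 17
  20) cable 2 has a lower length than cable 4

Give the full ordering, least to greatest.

The consecutive links are each given: cable 12 < cable 3; cable 3 < cable 11; cable 11 < cable 15; cable 15 < cable 13; cable 13 < cable 1; cable 1 < cable 2; cable 2 < cable 4; cable 4 < cable 7; cable 7 < cable 6; cable 6 < cable 17; cable 17 < cable 5.

cable 12 < cable 3 < cable 11 < cable 15 < cable 13 < cable 1 < cable 2 < cable 4 < cable 7 < cable 6 < cable 17 < cable 5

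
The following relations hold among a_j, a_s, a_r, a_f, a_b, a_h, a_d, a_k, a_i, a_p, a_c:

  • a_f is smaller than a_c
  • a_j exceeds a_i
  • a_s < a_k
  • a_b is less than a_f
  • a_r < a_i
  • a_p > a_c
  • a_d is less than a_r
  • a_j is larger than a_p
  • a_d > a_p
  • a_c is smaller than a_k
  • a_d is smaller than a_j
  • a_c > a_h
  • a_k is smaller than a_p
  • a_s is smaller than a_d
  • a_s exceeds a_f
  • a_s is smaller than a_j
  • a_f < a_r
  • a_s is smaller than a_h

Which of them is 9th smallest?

a_r

Chaining the given pairs: a_b < a_f < a_s < a_h < a_c < a_k < a_p < a_d < a_r < a_i < a_j.
The 9th smallest is a_r.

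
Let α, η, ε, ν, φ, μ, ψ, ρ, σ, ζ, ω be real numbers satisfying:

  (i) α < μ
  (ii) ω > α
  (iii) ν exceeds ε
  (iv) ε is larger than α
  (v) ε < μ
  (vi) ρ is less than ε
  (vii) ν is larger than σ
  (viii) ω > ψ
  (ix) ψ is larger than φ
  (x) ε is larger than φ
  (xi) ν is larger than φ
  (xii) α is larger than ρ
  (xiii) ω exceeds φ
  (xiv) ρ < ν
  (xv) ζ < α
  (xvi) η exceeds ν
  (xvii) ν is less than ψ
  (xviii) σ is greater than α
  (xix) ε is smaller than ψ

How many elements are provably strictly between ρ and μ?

2

The relations place ρ below μ. An element lies strictly between them when it is forced above ρ and also forced below μ.
Above ρ: {α, ε, σ, ν, ψ, η, ω}. Below μ: {ζ, α, φ, ε}.
Intersection: {α, ε} — 2.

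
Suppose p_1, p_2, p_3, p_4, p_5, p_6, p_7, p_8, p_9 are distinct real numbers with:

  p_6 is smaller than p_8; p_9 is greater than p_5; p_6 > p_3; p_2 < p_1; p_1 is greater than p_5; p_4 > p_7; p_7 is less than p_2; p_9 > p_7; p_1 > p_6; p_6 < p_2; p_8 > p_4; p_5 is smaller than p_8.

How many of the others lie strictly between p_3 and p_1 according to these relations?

Chaining upward from p_3 reaches: p_6, p_2, p_8.
Chaining downward from p_1 reaches: p_6, p_7, p_2, p_5.
Strictly between p_3 and p_1 are those in both lists: p_6, p_2 — 2 elements.

2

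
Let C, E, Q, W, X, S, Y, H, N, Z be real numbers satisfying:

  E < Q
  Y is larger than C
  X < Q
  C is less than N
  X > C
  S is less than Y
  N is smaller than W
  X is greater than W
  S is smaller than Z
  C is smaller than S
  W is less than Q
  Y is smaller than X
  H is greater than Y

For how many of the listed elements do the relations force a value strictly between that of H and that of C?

2

Chaining upward from C reaches: N, S, Z, W, Y, X, Q.
Chaining downward from H reaches: S, Y.
Strictly between C and H are those in both lists: S, Y — 2 elements.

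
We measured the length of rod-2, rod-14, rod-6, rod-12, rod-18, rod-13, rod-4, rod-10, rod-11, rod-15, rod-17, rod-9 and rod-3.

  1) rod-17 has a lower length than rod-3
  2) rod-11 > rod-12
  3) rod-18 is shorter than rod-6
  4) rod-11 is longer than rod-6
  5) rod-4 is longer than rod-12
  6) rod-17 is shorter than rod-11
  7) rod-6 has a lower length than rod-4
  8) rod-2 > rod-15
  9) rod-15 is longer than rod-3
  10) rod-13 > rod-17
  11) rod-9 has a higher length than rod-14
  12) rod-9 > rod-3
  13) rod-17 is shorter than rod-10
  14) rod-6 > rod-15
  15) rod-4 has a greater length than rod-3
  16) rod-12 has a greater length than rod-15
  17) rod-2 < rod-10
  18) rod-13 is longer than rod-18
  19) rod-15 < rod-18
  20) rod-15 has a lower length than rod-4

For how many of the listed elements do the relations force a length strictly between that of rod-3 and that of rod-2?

Chaining upward from rod-3 reaches: rod-15, rod-18, rod-12, rod-6, rod-13, rod-10, rod-9, rod-11, rod-4.
Chaining downward from rod-2 reaches: rod-17, rod-15.
Strictly between rod-3 and rod-2 are those in both lists: rod-15 — 1 element.

1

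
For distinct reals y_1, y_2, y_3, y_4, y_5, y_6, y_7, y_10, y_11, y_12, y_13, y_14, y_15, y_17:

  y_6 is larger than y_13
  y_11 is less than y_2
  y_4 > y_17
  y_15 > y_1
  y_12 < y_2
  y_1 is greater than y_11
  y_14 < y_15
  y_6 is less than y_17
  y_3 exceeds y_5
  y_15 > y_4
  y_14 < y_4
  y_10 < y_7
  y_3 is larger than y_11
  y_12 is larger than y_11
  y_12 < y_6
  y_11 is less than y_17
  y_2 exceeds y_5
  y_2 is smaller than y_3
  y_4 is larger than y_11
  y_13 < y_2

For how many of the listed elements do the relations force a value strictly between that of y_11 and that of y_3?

Chaining upward from y_11 reaches: y_1, y_12, y_2, y_6, y_17, y_4, y_15.
Chaining downward from y_3 reaches: y_13, y_5, y_12, y_2.
Strictly between y_11 and y_3 are those in both lists: y_12, y_2 — 2 elements.

2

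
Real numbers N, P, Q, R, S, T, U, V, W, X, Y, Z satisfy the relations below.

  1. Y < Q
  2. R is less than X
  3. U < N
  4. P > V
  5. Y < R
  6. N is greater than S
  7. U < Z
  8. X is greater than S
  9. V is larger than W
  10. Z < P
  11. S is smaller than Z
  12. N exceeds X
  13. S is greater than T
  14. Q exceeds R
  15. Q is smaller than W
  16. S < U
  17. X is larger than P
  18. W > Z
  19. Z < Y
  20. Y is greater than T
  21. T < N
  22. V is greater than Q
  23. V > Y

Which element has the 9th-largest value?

Z

The consecutive relations fix a unique order: T < S < U < Z < Y < R < Q < W < V < P < X < N.
The 9th largest is Z.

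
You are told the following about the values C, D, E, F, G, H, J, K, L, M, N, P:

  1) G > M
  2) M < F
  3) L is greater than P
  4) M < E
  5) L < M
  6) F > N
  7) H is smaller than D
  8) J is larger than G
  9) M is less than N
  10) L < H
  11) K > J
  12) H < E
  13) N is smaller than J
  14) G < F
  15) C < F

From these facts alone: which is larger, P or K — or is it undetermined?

K

P < L and L < M give P < M.
Then M < N extends the chain to N.
With N < J: P < L < M < N < J.
Then J < K extends the chain to K.
So K is larger.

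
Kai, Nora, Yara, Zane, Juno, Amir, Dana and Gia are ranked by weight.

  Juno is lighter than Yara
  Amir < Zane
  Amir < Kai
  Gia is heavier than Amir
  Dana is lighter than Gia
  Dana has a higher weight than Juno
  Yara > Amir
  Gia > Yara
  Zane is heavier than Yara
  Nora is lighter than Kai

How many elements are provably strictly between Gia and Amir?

1

The relations place Amir below Gia. An element lies strictly between them when it is forced above Amir and also forced below Gia.
Above Amir: {Yara, Zane, Kai}. Below Gia: {Juno, Yara, Dana}.
Intersection: {Yara} — 1.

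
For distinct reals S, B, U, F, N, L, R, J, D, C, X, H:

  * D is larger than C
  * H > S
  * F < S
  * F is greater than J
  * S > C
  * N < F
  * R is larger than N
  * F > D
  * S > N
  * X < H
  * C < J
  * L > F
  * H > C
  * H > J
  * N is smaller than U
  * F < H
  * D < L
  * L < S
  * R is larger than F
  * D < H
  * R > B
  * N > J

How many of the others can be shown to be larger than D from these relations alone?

5

Directly above D: F, L, H.
One step further: S, R (5 so far).
No other element is forced above D by the given relations, so the count is 5.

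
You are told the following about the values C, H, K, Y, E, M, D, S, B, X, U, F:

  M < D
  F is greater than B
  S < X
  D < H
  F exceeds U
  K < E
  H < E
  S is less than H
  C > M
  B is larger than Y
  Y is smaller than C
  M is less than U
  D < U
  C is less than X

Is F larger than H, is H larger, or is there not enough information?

Following every chain through H: above H we get E; below H we get M, S, D.
F is not reached, and no chain runs the other way from F to H.
So the given relations leave the order of H and F undetermined.

undetermined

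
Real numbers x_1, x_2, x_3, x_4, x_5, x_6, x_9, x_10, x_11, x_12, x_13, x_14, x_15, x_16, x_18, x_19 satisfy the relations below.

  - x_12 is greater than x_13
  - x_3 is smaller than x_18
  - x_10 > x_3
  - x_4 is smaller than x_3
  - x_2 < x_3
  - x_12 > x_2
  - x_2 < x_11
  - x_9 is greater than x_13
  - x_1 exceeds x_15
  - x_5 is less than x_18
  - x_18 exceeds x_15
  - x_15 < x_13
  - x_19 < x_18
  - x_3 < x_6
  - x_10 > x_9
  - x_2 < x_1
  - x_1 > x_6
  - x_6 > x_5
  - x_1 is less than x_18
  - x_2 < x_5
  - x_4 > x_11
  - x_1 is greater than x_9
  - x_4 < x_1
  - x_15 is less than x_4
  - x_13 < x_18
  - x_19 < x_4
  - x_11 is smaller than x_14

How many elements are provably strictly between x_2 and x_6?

4

The relations place x_2 below x_6. An element lies strictly between them when it is forced above x_2 and also forced below x_6.
Above x_2: {x_11, x_4, x_5, x_3, x_1, x_18, x_14, x_12, x_10}. Below x_6: {x_15, x_19, x_11, x_4, x_5, x_3}.
Intersection: {x_11, x_4, x_5, x_3} — 4.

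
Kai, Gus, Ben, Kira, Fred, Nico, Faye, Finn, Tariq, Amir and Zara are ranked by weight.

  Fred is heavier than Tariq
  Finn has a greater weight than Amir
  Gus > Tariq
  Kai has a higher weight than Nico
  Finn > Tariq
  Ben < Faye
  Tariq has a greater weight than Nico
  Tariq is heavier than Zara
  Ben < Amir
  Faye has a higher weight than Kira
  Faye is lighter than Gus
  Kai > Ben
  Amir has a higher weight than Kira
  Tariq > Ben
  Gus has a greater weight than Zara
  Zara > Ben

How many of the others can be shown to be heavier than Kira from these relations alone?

Directly above Kira: Faye, Amir.
One step further: Finn, Gus (4 so far).
No other element is forced above Kira by the given relations, so the count is 4.

4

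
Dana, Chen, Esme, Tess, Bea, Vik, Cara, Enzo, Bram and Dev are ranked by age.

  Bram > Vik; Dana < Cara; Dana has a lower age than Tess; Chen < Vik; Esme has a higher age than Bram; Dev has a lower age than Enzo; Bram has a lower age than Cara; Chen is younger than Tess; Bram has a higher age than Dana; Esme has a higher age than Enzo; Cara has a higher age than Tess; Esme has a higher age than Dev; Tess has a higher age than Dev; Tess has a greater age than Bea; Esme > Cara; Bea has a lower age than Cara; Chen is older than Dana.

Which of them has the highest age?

Chaining downward from Esme: directly below it, Dev, Bram, Cara, Enzo; then Dana, Bea, Tess, Vik; then Chen.
That covers every other element, and nothing is given above Esme, so Esme is the highest age.

Esme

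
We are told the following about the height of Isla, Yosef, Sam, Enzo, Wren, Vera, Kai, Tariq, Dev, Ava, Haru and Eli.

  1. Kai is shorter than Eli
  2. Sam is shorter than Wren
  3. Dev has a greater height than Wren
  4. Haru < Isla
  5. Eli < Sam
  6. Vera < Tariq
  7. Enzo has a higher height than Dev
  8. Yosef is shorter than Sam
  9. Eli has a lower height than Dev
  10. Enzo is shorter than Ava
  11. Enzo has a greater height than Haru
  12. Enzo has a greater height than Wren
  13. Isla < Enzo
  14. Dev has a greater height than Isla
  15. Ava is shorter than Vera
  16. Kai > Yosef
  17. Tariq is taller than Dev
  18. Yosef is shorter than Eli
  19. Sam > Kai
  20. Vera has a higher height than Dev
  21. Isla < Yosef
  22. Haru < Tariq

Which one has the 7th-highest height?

Sam

Piecing the relations together gives one ordering: Haru < Isla < Yosef < Kai < Eli < Sam < Wren < Dev < Enzo < Ava < Vera < Tariq.
The 7th largest is Sam.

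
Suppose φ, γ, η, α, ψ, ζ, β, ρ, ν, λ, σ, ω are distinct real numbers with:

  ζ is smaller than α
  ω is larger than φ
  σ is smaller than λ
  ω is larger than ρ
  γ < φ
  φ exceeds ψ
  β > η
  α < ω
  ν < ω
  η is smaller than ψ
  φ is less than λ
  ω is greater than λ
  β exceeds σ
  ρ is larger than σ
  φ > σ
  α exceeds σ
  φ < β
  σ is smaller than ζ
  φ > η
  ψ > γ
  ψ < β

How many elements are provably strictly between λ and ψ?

Chaining upward from ψ reaches: φ, β, ω.
Chaining downward from λ reaches: σ, η, γ, φ.
Strictly between ψ and λ are those in both lists: φ — 1 element.

1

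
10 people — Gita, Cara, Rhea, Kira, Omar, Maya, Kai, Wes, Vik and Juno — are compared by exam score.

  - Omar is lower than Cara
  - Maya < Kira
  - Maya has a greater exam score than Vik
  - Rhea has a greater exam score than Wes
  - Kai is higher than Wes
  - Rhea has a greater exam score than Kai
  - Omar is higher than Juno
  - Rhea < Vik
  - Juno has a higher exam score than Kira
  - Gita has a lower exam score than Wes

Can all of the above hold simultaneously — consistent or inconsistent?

Every relation is compatible with Gita < Wes < Kai < Rhea < Vik < Maya < Kira < Juno < Omar < Cara; the set is consistent.

consistent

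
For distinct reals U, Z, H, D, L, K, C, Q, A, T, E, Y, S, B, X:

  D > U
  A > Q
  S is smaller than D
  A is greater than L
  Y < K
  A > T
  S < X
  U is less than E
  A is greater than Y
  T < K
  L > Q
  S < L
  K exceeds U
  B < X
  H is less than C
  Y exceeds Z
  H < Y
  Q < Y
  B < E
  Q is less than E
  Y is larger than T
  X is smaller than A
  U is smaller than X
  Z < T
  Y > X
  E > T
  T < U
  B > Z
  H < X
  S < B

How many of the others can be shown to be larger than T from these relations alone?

From T the given relations immediately reach U, Y, K, A, E.
From those, X, D — 7 in total.
No other element is forced above T by the given relations, so the count is 7.

7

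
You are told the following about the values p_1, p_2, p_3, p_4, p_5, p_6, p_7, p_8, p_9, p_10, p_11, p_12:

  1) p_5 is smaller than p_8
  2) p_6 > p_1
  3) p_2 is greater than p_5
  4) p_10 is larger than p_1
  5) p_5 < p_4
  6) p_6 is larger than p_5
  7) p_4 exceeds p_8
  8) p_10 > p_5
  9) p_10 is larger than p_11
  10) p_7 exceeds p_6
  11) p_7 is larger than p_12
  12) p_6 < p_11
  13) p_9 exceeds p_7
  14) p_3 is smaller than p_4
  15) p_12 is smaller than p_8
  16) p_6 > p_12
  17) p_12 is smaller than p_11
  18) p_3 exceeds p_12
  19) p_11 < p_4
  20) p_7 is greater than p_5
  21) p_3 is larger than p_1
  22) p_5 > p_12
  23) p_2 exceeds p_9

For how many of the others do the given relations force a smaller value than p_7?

4

From p_7 the given relations immediately reach p_12, p_5, p_6.
From those, p_1 — 4 in total.
No other element is forced below p_7 by the given relations, so the count is 4.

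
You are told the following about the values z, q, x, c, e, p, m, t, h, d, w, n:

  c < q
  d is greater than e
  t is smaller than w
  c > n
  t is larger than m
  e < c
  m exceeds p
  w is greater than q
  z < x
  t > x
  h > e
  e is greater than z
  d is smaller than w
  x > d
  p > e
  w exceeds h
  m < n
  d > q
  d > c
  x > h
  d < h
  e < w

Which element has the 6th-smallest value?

Chaining the given pairs: z < e < p < m < n < c < q < d < h < x < t < w.
Counting 6 from the smallest end gives c.

c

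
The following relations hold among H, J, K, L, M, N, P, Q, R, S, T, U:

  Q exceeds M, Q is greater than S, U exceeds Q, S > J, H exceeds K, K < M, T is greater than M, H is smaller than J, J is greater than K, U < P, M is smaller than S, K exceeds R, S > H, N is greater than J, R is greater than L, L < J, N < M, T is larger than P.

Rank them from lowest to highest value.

L < R < K < H < J < N < M < S < Q < U < P < T

The consecutive links are each given: L < R; R < K; K < H; H < J; J < N; N < M; M < S; S < Q; Q < U; U < P; P < T.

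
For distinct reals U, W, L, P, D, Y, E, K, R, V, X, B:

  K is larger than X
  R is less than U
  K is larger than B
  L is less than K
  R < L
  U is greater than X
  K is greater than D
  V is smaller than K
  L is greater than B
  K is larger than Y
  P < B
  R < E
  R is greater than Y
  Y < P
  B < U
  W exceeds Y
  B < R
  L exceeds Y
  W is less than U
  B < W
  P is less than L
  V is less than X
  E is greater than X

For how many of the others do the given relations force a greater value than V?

4

The elements the relations force above V are X, K, E, U — no chain reaches any other.
That is 4.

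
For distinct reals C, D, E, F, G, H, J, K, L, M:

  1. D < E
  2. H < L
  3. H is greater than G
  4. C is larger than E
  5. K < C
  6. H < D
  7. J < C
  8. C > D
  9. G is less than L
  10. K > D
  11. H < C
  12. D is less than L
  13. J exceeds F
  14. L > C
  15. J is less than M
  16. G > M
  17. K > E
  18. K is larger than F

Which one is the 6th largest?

Chaining the given pairs: F < J < M < G < H < D < E < K < C < L.
The 6th largest is H.

H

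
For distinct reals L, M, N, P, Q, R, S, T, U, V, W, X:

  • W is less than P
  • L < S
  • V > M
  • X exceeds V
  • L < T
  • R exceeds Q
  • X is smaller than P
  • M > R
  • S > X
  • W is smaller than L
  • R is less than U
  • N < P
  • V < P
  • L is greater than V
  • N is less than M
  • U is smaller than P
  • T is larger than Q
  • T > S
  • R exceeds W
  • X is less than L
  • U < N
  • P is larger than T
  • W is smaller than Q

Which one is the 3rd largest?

Chaining the given pairs: W < Q < R < U < N < M < V < X < L < S < T < P.
Counting 3 from the largest end gives S.

S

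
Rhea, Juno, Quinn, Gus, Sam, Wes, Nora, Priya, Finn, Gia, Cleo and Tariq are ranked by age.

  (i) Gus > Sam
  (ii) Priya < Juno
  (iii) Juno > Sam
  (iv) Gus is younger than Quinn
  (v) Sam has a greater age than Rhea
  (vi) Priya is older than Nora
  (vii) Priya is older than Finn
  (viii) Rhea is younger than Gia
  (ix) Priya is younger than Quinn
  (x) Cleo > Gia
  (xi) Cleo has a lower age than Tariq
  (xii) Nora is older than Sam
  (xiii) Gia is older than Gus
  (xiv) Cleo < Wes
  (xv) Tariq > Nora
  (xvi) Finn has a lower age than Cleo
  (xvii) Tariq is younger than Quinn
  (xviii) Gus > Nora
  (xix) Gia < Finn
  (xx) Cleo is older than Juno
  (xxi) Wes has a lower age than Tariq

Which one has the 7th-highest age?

Piecing the relations together gives one ordering: Rhea < Sam < Nora < Gus < Gia < Finn < Priya < Juno < Cleo < Wes < Tariq < Quinn.
Counting 7 from the largest end gives Finn.

Finn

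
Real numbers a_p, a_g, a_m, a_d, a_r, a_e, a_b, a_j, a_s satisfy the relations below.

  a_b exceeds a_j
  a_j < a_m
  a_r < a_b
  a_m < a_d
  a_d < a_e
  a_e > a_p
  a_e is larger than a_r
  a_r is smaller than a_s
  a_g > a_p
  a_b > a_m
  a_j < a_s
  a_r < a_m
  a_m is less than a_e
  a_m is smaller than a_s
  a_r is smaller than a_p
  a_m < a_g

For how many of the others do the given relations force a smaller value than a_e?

From a_e the given relations immediately reach a_r, a_m, a_p, a_d.
From those, a_j — 5 in total.
No other element is forced below a_e by the given relations, so the count is 5.

5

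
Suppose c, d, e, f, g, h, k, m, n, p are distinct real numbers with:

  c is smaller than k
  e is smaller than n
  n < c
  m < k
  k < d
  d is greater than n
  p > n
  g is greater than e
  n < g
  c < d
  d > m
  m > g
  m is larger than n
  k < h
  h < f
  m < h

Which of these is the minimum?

e

n is not least since e < n; c is not least since n < c; g is not least since e < g; m is not least since g < m; k is not least since m < k; h is not least since m < h; d is not least since c < d; p is not least since n < p; f is not least since h < f.
Only e has nothing below it, so e is the minimum.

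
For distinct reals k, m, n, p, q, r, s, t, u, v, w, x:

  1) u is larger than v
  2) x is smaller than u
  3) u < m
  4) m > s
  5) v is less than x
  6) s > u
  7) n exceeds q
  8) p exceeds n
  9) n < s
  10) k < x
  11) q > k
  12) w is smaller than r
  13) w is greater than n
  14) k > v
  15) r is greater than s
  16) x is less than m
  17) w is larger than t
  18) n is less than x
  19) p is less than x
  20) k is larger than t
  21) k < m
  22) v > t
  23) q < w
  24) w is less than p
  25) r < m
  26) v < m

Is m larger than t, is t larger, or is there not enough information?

m

Link the given pairs in sequence: t < v; v < k; k < q; q < n; n < w; w < p; p < x; x < u; u < s; s < r; r < m.
Together: t < v < k < q < n < w < p < x < u < s < r < m.
So m is larger.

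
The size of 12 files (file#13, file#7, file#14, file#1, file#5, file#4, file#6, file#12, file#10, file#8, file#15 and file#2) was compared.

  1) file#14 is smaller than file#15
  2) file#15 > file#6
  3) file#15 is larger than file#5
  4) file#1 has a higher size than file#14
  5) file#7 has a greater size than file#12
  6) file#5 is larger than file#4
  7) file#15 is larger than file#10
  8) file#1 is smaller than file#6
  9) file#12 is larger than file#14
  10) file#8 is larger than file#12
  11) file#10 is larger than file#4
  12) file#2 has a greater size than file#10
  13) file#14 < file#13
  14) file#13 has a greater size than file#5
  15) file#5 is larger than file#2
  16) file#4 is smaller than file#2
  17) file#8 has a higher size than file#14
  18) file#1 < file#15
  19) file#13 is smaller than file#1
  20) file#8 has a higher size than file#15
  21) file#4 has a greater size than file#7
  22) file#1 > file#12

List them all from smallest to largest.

The consecutive links are each given: file#14 < file#12; file#12 < file#7; file#7 < file#4; file#4 < file#10; file#10 < file#2; file#2 < file#5; file#5 < file#13; file#13 < file#1; file#1 < file#6; file#6 < file#15; file#15 < file#8.

file#14 < file#12 < file#7 < file#4 < file#10 < file#2 < file#5 < file#13 < file#1 < file#6 < file#15 < file#8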